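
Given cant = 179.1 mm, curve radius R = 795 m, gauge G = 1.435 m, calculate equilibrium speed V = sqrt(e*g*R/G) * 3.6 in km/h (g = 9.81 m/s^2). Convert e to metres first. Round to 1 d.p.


Convert cant: e = 179.1 mm = 0.1791 m
V_ms = sqrt(0.1791 * 9.81 * 795 / 1.435)
V_ms = sqrt(973.374178) = 31.1989 m/s
V = 31.1989 * 3.6 = 112.3 km/h

112.3


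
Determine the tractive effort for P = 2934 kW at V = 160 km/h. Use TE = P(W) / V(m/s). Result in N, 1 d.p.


Convert: P = 2934 kW = 2934000 W
V = 160 / 3.6 = 44.4444 m/s
TE = 2934000 / 44.4444
TE = 66015.0 N

66015.0


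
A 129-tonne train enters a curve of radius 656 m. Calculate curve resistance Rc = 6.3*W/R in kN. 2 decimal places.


Rc = 6.3 * W / R
Rc = 6.3 * 129 / 656
Rc = 812.7 / 656
Rc = 1.24 kN

1.24


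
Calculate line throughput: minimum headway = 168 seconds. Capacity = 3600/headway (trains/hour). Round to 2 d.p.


Capacity = 3600 / headway
Capacity = 3600 / 168
Capacity = 21.43 trains/hour

21.43


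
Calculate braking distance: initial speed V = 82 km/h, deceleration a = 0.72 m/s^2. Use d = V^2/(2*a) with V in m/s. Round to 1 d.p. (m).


Convert speed: V = 82 / 3.6 = 22.7778 m/s
V^2 = 518.8272
d = 518.8272 / (2 * 0.72)
d = 518.8272 / 1.44
d = 360.3 m

360.3


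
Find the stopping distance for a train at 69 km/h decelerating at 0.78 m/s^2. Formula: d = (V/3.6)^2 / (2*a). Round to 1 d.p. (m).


Convert speed: V = 69 / 3.6 = 19.1667 m/s
V^2 = 367.3611
d = 367.3611 / (2 * 0.78)
d = 367.3611 / 1.56
d = 235.5 m

235.5


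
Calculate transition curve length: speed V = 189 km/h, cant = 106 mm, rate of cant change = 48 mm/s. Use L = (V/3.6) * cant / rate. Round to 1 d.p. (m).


Convert speed: V = 189 / 3.6 = 52.5 m/s
L = 52.5 * 106 / 48
L = 5565.0 / 48
L = 115.9 m

115.9


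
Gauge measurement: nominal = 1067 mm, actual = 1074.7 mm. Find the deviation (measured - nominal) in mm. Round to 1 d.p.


Deviation = measured - nominal
Deviation = 1074.7 - 1067
Deviation = 7.7 mm

7.7


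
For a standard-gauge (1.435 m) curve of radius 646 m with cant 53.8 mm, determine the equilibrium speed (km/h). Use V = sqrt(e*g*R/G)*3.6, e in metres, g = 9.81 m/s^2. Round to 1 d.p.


Convert cant: e = 53.8 mm = 0.0538 m
V_ms = sqrt(0.0538 * 9.81 * 646 / 1.435)
V_ms = sqrt(237.592047) = 15.414 m/s
V = 15.414 * 3.6 = 55.5 km/h

55.5


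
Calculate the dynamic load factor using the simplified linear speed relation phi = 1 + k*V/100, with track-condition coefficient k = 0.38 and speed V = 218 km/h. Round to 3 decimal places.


phi = 1 + k * V / 100
phi = 1 + 0.38 * 218 / 100
phi = 1 + 0.8284
phi = 1.828

1.828


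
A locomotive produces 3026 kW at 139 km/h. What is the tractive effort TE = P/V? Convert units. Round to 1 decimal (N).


Convert: P = 3026 kW = 3026000 W
V = 139 / 3.6 = 38.6111 m/s
TE = 3026000 / 38.6111
TE = 78371.2 N

78371.2


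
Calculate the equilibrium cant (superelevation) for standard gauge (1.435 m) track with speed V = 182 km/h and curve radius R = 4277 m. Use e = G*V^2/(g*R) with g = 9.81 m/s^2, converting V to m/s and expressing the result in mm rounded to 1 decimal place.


Convert speed: V = 182 / 3.6 = 50.5556 m/s
Apply formula: e = 1.435 * 50.5556^2 / (9.81 * 4277)
e = 1.435 * 2555.8642 / 41957.37
e = 0.087414 m = 87.4 mm

87.4


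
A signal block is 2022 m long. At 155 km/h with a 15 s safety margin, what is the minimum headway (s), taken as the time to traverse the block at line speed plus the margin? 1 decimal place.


V = 155 / 3.6 = 43.0556 m/s
Block traversal time = 2022 / 43.0556 = 46.9626 s
Headway = 46.9626 + 15
Headway = 62.0 s

62.0


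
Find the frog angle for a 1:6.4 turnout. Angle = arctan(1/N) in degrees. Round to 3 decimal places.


1/N = 1/6.4 = 0.15625
angle = arctan(0.15625) = 0.154997 rad
angle = 0.154997 * 180/pi = 8.881 degrees

8.881


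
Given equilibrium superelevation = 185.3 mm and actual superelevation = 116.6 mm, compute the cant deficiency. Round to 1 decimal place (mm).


Cant deficiency = equilibrium cant - actual cant
CD = 185.3 - 116.6
CD = 68.7 mm

68.7


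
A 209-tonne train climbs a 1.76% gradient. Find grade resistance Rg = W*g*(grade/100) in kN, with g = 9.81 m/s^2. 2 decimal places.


Rg = W * 9.81 * grade / 100
Rg = 209 * 9.81 * 1.76 / 100
Rg = 2050.29 * 0.0176
Rg = 36.09 kN

36.09


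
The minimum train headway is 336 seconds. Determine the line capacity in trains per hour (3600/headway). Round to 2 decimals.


Capacity = 3600 / headway
Capacity = 3600 / 336
Capacity = 10.71 trains/hour

10.71


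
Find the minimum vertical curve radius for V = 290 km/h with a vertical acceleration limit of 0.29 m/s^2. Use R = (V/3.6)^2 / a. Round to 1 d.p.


Convert speed: V = 290 / 3.6 = 80.5556 m/s
V^2 = 6489.1975 m^2/s^2
R_v = 6489.1975 / 0.29
R_v = 22376.5 m

22376.5


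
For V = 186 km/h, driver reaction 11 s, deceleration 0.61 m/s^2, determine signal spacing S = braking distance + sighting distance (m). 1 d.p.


V = 186 / 3.6 = 51.6667 m/s
Braking distance = 51.6667^2 / (2*0.61) = 2188.0692 m
Sighting distance = 51.6667 * 11 = 568.3333 m
S = 2188.0692 + 568.3333 = 2756.4 m

2756.4


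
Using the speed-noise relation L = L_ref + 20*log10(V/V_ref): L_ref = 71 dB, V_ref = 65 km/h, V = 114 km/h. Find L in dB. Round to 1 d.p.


V/V_ref = 114 / 65 = 1.753846
log10(1.753846) = 0.243991
20 * 0.243991 = 4.8798
L = 71 + 4.8798 = 75.9 dB

75.9


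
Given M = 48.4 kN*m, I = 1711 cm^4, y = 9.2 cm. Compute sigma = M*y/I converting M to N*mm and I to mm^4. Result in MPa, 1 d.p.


Convert units:
M = 48.4 kN*m = 48400000 N*mm
y = 9.2 cm = 92 mm
I = 1711 cm^4 = 17110000 mm^4
sigma = 48400000 * 92 / 17110000
sigma = 260.2 MPa

260.2


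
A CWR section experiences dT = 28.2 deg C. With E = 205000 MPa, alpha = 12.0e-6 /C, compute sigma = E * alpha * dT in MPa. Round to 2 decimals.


sigma = E * alpha * dT
sigma = 205000 * 12.0e-6 * 28.2
sigma = 2.46 * 28.2
sigma = 69.37 MPa

69.37


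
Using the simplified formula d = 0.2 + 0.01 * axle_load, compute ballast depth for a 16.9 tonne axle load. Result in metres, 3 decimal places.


d = 0.2 + 0.01 * 16.9
d = 0.2 + 0.169
d = 0.369 m

0.369


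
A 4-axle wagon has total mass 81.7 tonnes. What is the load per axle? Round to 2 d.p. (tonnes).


Load per axle = total weight / number of axles
Load = 81.7 / 4
Load = 20.43 tonnes

20.43


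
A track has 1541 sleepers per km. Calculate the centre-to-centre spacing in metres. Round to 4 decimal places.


Spacing = 1000 m / number of sleepers
Spacing = 1000 / 1541
Spacing = 0.6489 m

0.6489


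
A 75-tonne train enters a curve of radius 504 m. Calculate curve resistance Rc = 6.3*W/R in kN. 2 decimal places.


Rc = 6.3 * W / R
Rc = 6.3 * 75 / 504
Rc = 472.5 / 504
Rc = 0.94 kN

0.94


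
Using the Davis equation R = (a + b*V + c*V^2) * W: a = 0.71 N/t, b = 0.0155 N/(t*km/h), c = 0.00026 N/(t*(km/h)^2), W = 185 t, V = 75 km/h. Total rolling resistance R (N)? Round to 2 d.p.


b*V = 0.0155 * 75 = 1.1625
c*V^2 = 0.00026 * 5625 = 1.4625
R_per_t = 0.71 + 1.1625 + 1.4625 = 3.335 N/t
R_total = 3.335 * 185 = 616.98 N

616.98


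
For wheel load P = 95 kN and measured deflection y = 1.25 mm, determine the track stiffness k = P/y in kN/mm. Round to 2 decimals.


Track stiffness k = P / y
k = 95 / 1.25
k = 76.00 kN/mm

76.00


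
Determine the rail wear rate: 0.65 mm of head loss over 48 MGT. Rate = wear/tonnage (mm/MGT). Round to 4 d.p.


Wear rate = total wear / cumulative tonnage
Rate = 0.65 / 48
Rate = 0.0135 mm/MGT

0.0135


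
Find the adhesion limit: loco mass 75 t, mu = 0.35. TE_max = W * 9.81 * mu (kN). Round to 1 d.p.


TE_max = W * g * mu
TE_max = 75 * 9.81 * 0.35
TE_max = 735.75 * 0.35
TE_max = 257.5 kN

257.5


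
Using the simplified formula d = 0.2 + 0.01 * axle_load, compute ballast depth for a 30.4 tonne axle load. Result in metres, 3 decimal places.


d = 0.2 + 0.01 * 30.4
d = 0.2 + 0.304
d = 0.504 m

0.504


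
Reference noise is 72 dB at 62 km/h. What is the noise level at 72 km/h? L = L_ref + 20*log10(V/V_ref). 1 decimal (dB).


V/V_ref = 72 / 62 = 1.16129
log10(1.16129) = 0.064941
20 * 0.064941 = 1.2988
L = 72 + 1.2988 = 73.3 dB

73.3


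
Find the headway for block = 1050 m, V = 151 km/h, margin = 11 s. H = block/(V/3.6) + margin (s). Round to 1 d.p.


V = 151 / 3.6 = 41.9444 m/s
Block traversal time = 1050 / 41.9444 = 25.0331 s
Headway = 25.0331 + 11
Headway = 36.0 s

36.0


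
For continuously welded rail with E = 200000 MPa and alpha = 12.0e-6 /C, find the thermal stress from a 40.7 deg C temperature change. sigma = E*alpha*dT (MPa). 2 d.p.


sigma = E * alpha * dT
sigma = 200000 * 12.0e-6 * 40.7
sigma = 2.4 * 40.7
sigma = 97.68 MPa

97.68


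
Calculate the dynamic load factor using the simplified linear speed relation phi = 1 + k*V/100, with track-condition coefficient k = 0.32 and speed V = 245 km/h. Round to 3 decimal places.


phi = 1 + k * V / 100
phi = 1 + 0.32 * 245 / 100
phi = 1 + 0.784
phi = 1.784

1.784


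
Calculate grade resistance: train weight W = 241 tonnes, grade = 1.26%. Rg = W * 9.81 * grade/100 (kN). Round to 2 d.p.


Rg = W * 9.81 * grade / 100
Rg = 241 * 9.81 * 1.26 / 100
Rg = 2364.21 * 0.0126
Rg = 29.79 kN

29.79


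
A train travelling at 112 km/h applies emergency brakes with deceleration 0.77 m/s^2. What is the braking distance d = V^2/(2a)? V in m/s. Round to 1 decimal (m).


Convert speed: V = 112 / 3.6 = 31.1111 m/s
V^2 = 967.9012
d = 967.9012 / (2 * 0.77)
d = 967.9012 / 1.54
d = 628.5 m

628.5


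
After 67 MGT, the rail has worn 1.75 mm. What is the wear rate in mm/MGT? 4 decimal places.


Wear rate = total wear / cumulative tonnage
Rate = 1.75 / 67
Rate = 0.0261 mm/MGT

0.0261


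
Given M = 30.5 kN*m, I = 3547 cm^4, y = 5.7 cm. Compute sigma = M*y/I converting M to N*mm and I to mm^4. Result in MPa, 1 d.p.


Convert units:
M = 30.5 kN*m = 30500000 N*mm
y = 5.7 cm = 57 mm
I = 3547 cm^4 = 35470000 mm^4
sigma = 30500000 * 57 / 35470000
sigma = 49.0 MPa

49.0


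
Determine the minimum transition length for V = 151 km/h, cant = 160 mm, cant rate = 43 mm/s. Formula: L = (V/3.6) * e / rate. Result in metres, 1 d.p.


Convert speed: V = 151 / 3.6 = 41.9444 m/s
L = 41.9444 * 160 / 43
L = 6711.1111 / 43
L = 156.1 m

156.1


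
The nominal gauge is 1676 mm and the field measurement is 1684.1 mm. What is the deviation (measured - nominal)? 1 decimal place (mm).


Deviation = measured - nominal
Deviation = 1684.1 - 1676
Deviation = 8.1 mm

8.1


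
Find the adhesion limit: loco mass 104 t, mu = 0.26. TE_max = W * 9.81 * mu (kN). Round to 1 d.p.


TE_max = W * g * mu
TE_max = 104 * 9.81 * 0.26
TE_max = 1020.24 * 0.26
TE_max = 265.3 kN

265.3


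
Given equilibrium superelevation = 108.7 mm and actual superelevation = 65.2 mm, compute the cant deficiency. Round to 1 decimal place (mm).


Cant deficiency = equilibrium cant - actual cant
CD = 108.7 - 65.2
CD = 43.5 mm

43.5


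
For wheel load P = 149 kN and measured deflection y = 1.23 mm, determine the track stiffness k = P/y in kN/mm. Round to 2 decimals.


Track stiffness k = P / y
k = 149 / 1.23
k = 121.14 kN/mm

121.14


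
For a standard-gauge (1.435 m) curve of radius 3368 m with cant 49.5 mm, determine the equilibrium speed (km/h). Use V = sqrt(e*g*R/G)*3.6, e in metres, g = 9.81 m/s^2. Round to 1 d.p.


Convert cant: e = 49.5 mm = 0.0495 m
V_ms = sqrt(0.0495 * 9.81 * 3368 / 1.435)
V_ms = sqrt(1139.710077) = 33.7596 m/s
V = 33.7596 * 3.6 = 121.5 km/h

121.5


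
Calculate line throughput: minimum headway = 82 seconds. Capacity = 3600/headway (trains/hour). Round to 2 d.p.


Capacity = 3600 / headway
Capacity = 3600 / 82
Capacity = 43.90 trains/hour

43.90


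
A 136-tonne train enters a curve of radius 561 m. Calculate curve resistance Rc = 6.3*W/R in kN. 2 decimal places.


Rc = 6.3 * W / R
Rc = 6.3 * 136 / 561
Rc = 856.8 / 561
Rc = 1.53 kN

1.53


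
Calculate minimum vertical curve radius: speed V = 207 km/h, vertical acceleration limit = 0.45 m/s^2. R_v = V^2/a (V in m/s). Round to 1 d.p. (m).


Convert speed: V = 207 / 3.6 = 57.5 m/s
V^2 = 3306.25 m^2/s^2
R_v = 3306.25 / 0.45
R_v = 7347.2 m

7347.2


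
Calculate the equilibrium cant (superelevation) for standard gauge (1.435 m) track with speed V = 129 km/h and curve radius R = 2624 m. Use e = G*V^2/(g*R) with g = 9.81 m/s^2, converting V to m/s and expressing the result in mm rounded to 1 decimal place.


Convert speed: V = 129 / 3.6 = 35.8333 m/s
Apply formula: e = 1.435 * 35.8333^2 / (9.81 * 2624)
e = 1.435 * 1284.0278 / 25741.44
e = 0.07158 m = 71.6 mm

71.6


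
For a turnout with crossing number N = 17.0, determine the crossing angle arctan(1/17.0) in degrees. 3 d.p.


1/N = 1/17.0 = 0.058824
angle = arctan(0.058824) = 0.058756 rad
angle = 0.058756 * 180/pi = 3.366 degrees

3.366


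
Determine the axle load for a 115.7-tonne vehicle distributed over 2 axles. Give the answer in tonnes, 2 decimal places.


Load per axle = total weight / number of axles
Load = 115.7 / 2
Load = 57.85 tonnes

57.85


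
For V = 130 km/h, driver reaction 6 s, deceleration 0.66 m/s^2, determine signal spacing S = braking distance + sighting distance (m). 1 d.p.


V = 130 / 3.6 = 36.1111 m/s
Braking distance = 36.1111^2 / (2*0.66) = 987.8881 m
Sighting distance = 36.1111 * 6 = 216.6667 m
S = 987.8881 + 216.6667 = 1204.6 m

1204.6


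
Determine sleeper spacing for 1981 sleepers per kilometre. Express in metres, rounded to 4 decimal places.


Spacing = 1000 m / number of sleepers
Spacing = 1000 / 1981
Spacing = 0.5048 m

0.5048


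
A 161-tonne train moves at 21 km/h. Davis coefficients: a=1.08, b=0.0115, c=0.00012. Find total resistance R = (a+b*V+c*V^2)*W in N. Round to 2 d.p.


b*V = 0.0115 * 21 = 0.2415
c*V^2 = 0.00012 * 441 = 0.05292
R_per_t = 1.08 + 0.2415 + 0.05292 = 1.37442 N/t
R_total = 1.37442 * 161 = 221.28 N

221.28


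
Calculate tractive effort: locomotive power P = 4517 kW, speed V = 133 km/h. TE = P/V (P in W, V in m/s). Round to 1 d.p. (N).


Convert: P = 4517 kW = 4517000 W
V = 133 / 3.6 = 36.9444 m/s
TE = 4517000 / 36.9444
TE = 122264.7 N

122264.7


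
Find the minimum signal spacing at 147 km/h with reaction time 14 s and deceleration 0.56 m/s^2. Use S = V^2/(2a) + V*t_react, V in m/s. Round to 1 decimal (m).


V = 147 / 3.6 = 40.8333 m/s
Braking distance = 40.8333^2 / (2*0.56) = 1488.7153 m
Sighting distance = 40.8333 * 14 = 571.6667 m
S = 1488.7153 + 571.6667 = 2060.4 m

2060.4


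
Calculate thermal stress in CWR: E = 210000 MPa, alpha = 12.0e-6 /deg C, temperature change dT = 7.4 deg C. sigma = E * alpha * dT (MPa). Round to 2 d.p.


sigma = E * alpha * dT
sigma = 210000 * 12.0e-6 * 7.4
sigma = 2.52 * 7.4
sigma = 18.65 MPa

18.65


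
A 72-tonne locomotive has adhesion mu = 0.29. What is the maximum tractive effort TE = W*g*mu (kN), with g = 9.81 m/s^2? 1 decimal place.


TE_max = W * g * mu
TE_max = 72 * 9.81 * 0.29
TE_max = 706.32 * 0.29
TE_max = 204.8 kN

204.8


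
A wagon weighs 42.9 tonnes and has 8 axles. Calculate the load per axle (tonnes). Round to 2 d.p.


Load per axle = total weight / number of axles
Load = 42.9 / 8
Load = 5.36 tonnes

5.36


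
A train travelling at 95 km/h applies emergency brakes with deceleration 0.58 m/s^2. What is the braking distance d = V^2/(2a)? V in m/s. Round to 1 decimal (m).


Convert speed: V = 95 / 3.6 = 26.3889 m/s
V^2 = 696.3735
d = 696.3735 / (2 * 0.58)
d = 696.3735 / 1.16
d = 600.3 m

600.3


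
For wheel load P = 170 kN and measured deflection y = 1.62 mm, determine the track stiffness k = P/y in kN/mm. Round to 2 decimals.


Track stiffness k = P / y
k = 170 / 1.62
k = 104.94 kN/mm

104.94


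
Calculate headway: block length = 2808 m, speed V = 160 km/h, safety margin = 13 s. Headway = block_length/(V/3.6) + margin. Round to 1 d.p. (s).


V = 160 / 3.6 = 44.4444 m/s
Block traversal time = 2808 / 44.4444 = 63.18 s
Headway = 63.18 + 13
Headway = 76.2 s

76.2


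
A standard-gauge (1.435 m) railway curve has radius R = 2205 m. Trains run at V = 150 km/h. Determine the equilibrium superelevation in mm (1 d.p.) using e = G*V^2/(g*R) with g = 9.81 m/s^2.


Convert speed: V = 150 / 3.6 = 41.6667 m/s
Apply formula: e = 1.435 * 41.6667^2 / (9.81 * 2205)
e = 1.435 * 1736.1111 / 21631.05
e = 0.115173 m = 115.2 mm

115.2


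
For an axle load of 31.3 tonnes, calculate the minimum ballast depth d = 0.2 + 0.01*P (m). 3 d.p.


d = 0.2 + 0.01 * 31.3
d = 0.2 + 0.313
d = 0.513 m

0.513


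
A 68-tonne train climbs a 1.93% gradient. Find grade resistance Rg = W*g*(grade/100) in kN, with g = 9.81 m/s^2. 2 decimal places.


Rg = W * 9.81 * grade / 100
Rg = 68 * 9.81 * 1.93 / 100
Rg = 667.08 * 0.0193
Rg = 12.87 kN

12.87


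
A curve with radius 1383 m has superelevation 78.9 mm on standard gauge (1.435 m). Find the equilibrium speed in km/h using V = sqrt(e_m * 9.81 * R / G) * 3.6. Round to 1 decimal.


Convert cant: e = 78.9 mm = 0.0789 m
V_ms = sqrt(0.0789 * 9.81 * 1383 / 1.435)
V_ms = sqrt(745.961287) = 27.3123 m/s
V = 27.3123 * 3.6 = 98.3 km/h

98.3


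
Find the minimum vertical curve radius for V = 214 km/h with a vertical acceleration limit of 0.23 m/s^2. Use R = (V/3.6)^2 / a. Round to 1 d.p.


Convert speed: V = 214 / 3.6 = 59.4444 m/s
V^2 = 3533.642 m^2/s^2
R_v = 3533.642 / 0.23
R_v = 15363.7 m

15363.7


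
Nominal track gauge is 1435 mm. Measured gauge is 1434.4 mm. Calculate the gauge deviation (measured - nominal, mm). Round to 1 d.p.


Deviation = measured - nominal
Deviation = 1434.4 - 1435
Deviation = -0.6 mm

-0.6


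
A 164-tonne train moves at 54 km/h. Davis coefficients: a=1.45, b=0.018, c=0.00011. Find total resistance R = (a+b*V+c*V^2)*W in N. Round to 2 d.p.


b*V = 0.018 * 54 = 0.972
c*V^2 = 0.00011 * 2916 = 0.32076
R_per_t = 1.45 + 0.972 + 0.32076 = 2.74276 N/t
R_total = 2.74276 * 164 = 449.81 N

449.81


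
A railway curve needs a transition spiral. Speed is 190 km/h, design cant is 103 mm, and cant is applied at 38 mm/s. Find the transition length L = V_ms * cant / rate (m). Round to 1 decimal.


Convert speed: V = 190 / 3.6 = 52.7778 m/s
L = 52.7778 * 103 / 38
L = 5436.1111 / 38
L = 143.1 m

143.1


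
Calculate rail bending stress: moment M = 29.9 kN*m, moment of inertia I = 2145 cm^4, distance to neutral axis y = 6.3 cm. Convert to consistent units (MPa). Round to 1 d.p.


Convert units:
M = 29.9 kN*m = 29900000 N*mm
y = 6.3 cm = 63 mm
I = 2145 cm^4 = 21450000 mm^4
sigma = 29900000 * 63 / 21450000
sigma = 87.8 MPa

87.8


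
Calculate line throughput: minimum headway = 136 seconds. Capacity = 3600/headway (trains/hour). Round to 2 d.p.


Capacity = 3600 / headway
Capacity = 3600 / 136
Capacity = 26.47 trains/hour

26.47


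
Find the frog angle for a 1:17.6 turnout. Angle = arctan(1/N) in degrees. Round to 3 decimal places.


1/N = 1/17.6 = 0.056818
angle = arctan(0.056818) = 0.056757 rad
angle = 0.056757 * 180/pi = 3.252 degrees

3.252


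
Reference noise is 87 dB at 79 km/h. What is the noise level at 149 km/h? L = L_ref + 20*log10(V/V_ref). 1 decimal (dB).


V/V_ref = 149 / 79 = 1.886076
log10(1.886076) = 0.275559
20 * 0.275559 = 5.5112
L = 87 + 5.5112 = 92.5 dB

92.5


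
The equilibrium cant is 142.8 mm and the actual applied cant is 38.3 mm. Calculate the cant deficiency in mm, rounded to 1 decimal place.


Cant deficiency = equilibrium cant - actual cant
CD = 142.8 - 38.3
CD = 104.5 mm

104.5


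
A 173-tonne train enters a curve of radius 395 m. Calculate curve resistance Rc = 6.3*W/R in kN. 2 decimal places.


Rc = 6.3 * W / R
Rc = 6.3 * 173 / 395
Rc = 1089.9 / 395
Rc = 2.76 kN

2.76


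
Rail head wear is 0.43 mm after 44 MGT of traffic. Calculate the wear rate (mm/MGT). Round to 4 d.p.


Wear rate = total wear / cumulative tonnage
Rate = 0.43 / 44
Rate = 0.0098 mm/MGT

0.0098


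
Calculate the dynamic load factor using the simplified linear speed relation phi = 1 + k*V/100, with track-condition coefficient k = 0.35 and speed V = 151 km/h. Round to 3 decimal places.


phi = 1 + k * V / 100
phi = 1 + 0.35 * 151 / 100
phi = 1 + 0.5285
phi = 1.529

1.529


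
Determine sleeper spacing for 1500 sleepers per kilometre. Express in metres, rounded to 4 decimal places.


Spacing = 1000 m / number of sleepers
Spacing = 1000 / 1500
Spacing = 0.6667 m

0.6667


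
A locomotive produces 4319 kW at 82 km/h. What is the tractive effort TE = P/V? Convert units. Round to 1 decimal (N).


Convert: P = 4319 kW = 4319000 W
V = 82 / 3.6 = 22.7778 m/s
TE = 4319000 / 22.7778
TE = 189614.6 N

189614.6


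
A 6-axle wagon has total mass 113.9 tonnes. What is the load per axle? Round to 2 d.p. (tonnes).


Load per axle = total weight / number of axles
Load = 113.9 / 6
Load = 18.98 tonnes

18.98


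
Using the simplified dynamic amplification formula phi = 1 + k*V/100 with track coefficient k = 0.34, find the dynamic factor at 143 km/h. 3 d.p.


phi = 1 + k * V / 100
phi = 1 + 0.34 * 143 / 100
phi = 1 + 0.4862
phi = 1.486

1.486


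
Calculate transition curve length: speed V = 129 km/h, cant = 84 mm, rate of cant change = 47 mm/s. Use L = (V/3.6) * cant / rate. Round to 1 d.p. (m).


Convert speed: V = 129 / 3.6 = 35.8333 m/s
L = 35.8333 * 84 / 47
L = 3010.0 / 47
L = 64.0 m

64.0


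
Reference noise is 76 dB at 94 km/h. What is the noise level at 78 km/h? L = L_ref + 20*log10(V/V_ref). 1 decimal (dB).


V/V_ref = 78 / 94 = 0.829787
log10(0.829787) = -0.081033
20 * -0.081033 = -1.6207
L = 76 + -1.6207 = 74.4 dB

74.4


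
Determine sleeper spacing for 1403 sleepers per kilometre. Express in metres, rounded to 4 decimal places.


Spacing = 1000 m / number of sleepers
Spacing = 1000 / 1403
Spacing = 0.7128 m

0.7128


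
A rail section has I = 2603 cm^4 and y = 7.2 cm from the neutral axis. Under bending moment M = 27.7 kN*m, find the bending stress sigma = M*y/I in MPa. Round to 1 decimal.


Convert units:
M = 27.7 kN*m = 27700000 N*mm
y = 7.2 cm = 72 mm
I = 2603 cm^4 = 26030000 mm^4
sigma = 27700000 * 72 / 26030000
sigma = 76.6 MPa

76.6


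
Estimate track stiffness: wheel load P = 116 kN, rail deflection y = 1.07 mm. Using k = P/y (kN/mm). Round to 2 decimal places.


Track stiffness k = P / y
k = 116 / 1.07
k = 108.41 kN/mm

108.41


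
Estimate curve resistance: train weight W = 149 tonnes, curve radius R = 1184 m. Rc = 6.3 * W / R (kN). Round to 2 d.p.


Rc = 6.3 * W / R
Rc = 6.3 * 149 / 1184
Rc = 938.7 / 1184
Rc = 0.79 kN

0.79


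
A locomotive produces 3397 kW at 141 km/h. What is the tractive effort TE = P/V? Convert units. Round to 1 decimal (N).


Convert: P = 3397 kW = 3397000 W
V = 141 / 3.6 = 39.1667 m/s
TE = 3397000 / 39.1667
TE = 86731.9 N

86731.9


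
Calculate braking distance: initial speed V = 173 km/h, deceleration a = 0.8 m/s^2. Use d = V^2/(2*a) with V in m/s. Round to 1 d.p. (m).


Convert speed: V = 173 / 3.6 = 48.0556 m/s
V^2 = 2309.3364
d = 2309.3364 / (2 * 0.8)
d = 2309.3364 / 1.6
d = 1443.3 m

1443.3


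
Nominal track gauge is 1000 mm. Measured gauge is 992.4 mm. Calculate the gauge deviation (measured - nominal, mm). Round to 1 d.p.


Deviation = measured - nominal
Deviation = 992.4 - 1000
Deviation = -7.6 mm

-7.6


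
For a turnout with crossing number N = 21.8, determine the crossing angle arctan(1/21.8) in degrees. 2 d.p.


1/N = 1/21.8 = 0.045872
angle = arctan(0.045872) = 0.045839 rad
angle = 0.045839 * 180/pi = 2.63 degrees

2.63


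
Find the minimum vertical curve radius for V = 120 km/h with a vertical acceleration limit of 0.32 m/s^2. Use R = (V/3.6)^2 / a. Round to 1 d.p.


Convert speed: V = 120 / 3.6 = 33.3333 m/s
V^2 = 1111.1111 m^2/s^2
R_v = 1111.1111 / 0.32
R_v = 3472.2 m

3472.2


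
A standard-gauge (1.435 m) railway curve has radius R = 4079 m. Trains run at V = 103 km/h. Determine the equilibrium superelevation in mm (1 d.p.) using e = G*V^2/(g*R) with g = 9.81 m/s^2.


Convert speed: V = 103 / 3.6 = 28.6111 m/s
Apply formula: e = 1.435 * 28.6111^2 / (9.81 * 4079)
e = 1.435 * 818.5957 / 40014.99
e = 0.029356 m = 29.4 mm

29.4


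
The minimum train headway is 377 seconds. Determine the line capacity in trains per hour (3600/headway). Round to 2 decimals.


Capacity = 3600 / headway
Capacity = 3600 / 377
Capacity = 9.55 trains/hour

9.55


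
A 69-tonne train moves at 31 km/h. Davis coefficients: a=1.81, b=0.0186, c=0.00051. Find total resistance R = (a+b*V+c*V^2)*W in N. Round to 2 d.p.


b*V = 0.0186 * 31 = 0.5766
c*V^2 = 0.00051 * 961 = 0.49011
R_per_t = 1.81 + 0.5766 + 0.49011 = 2.87671 N/t
R_total = 2.87671 * 69 = 198.49 N

198.49


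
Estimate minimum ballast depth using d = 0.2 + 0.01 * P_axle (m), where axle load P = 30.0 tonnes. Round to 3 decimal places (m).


d = 0.2 + 0.01 * 30.0
d = 0.2 + 0.3
d = 0.500 m

0.500


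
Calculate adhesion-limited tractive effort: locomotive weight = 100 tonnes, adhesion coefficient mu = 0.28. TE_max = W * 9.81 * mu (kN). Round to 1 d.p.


TE_max = W * g * mu
TE_max = 100 * 9.81 * 0.28
TE_max = 981.0 * 0.28
TE_max = 274.7 kN

274.7


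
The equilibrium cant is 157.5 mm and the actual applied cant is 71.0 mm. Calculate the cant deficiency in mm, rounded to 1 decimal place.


Cant deficiency = equilibrium cant - actual cant
CD = 157.5 - 71.0
CD = 86.5 mm

86.5


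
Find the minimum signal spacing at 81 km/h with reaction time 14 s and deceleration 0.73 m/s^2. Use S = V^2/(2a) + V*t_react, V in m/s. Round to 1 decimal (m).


V = 81 / 3.6 = 22.5 m/s
Braking distance = 22.5^2 / (2*0.73) = 346.7466 m
Sighting distance = 22.5 * 14 = 315.0 m
S = 346.7466 + 315.0 = 661.7 m

661.7


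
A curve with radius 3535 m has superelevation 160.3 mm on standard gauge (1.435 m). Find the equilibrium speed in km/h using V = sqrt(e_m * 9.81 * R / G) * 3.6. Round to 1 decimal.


Convert cant: e = 160.3 mm = 0.1603 m
V_ms = sqrt(0.1603 * 9.81 * 3535 / 1.435)
V_ms = sqrt(3873.825439) = 62.2401 m/s
V = 62.2401 * 3.6 = 224.1 km/h

224.1


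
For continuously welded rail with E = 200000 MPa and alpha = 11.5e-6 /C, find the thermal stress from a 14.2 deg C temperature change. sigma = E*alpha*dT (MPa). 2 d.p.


sigma = E * alpha * dT
sigma = 200000 * 11.5e-6 * 14.2
sigma = 2.3 * 14.2
sigma = 32.66 MPa

32.66


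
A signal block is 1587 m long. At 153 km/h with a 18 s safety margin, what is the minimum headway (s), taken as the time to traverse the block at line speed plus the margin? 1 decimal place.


V = 153 / 3.6 = 42.5 m/s
Block traversal time = 1587 / 42.5 = 37.3412 s
Headway = 37.3412 + 18
Headway = 55.3 s

55.3


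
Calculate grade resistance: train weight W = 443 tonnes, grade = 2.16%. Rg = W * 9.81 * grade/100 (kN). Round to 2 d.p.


Rg = W * 9.81 * grade / 100
Rg = 443 * 9.81 * 2.16 / 100
Rg = 4345.83 * 0.0216
Rg = 93.87 kN

93.87


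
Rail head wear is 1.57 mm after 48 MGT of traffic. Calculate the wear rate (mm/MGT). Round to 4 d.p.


Wear rate = total wear / cumulative tonnage
Rate = 1.57 / 48
Rate = 0.0327 mm/MGT

0.0327


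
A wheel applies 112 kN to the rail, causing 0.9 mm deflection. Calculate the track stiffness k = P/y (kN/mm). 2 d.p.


Track stiffness k = P / y
k = 112 / 0.9
k = 124.44 kN/mm

124.44


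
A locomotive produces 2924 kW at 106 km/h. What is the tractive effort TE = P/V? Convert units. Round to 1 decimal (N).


Convert: P = 2924 kW = 2924000 W
V = 106 / 3.6 = 29.4444 m/s
TE = 2924000 / 29.4444
TE = 99305.7 N

99305.7


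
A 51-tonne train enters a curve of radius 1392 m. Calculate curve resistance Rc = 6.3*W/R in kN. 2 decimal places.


Rc = 6.3 * W / R
Rc = 6.3 * 51 / 1392
Rc = 321.3 / 1392
Rc = 0.23 kN

0.23


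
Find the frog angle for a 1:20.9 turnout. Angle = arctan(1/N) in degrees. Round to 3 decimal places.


1/N = 1/20.9 = 0.047847
angle = arctan(0.047847) = 0.04781 rad
angle = 0.04781 * 180/pi = 2.739 degrees

2.739


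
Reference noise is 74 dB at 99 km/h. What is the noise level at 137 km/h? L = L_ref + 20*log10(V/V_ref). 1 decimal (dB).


V/V_ref = 137 / 99 = 1.383838
log10(1.383838) = 0.141085
20 * 0.141085 = 2.8217
L = 74 + 2.8217 = 76.8 dB

76.8


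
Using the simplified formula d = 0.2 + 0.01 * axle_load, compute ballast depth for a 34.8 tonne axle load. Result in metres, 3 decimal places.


d = 0.2 + 0.01 * 34.8
d = 0.2 + 0.348
d = 0.548 m

0.548


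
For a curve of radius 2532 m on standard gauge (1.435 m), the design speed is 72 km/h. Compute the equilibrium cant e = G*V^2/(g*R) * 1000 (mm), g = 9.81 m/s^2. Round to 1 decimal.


Convert speed: V = 72 / 3.6 = 20.0 m/s
Apply formula: e = 1.435 * 20.0^2 / (9.81 * 2532)
e = 1.435 * 400.0 / 24838.92
e = 0.023109 m = 23.1 mm

23.1


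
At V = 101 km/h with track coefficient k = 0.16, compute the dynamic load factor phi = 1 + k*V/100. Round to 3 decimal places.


phi = 1 + k * V / 100
phi = 1 + 0.16 * 101 / 100
phi = 1 + 0.1616
phi = 1.162

1.162


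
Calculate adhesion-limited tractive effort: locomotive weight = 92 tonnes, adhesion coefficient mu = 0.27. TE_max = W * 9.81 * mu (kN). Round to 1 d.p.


TE_max = W * g * mu
TE_max = 92 * 9.81 * 0.27
TE_max = 902.52 * 0.27
TE_max = 243.7 kN

243.7


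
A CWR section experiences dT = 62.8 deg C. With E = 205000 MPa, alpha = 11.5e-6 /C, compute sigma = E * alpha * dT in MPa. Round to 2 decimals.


sigma = E * alpha * dT
sigma = 205000 * 11.5e-6 * 62.8
sigma = 2.3575 * 62.8
sigma = 148.05 MPa

148.05


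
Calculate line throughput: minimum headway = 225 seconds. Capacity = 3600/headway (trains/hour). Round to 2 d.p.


Capacity = 3600 / headway
Capacity = 3600 / 225
Capacity = 16.00 trains/hour

16.00


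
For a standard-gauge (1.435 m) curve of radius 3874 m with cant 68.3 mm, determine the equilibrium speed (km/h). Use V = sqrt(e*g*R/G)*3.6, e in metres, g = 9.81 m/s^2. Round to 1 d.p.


Convert cant: e = 68.3 mm = 0.0683 m
V_ms = sqrt(0.0683 * 9.81 * 3874 / 1.435)
V_ms = sqrt(1808.828643) = 42.5303 m/s
V = 42.5303 * 3.6 = 153.1 km/h

153.1


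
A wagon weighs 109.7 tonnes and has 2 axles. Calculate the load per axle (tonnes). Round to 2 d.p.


Load per axle = total weight / number of axles
Load = 109.7 / 2
Load = 54.85 tonnes

54.85


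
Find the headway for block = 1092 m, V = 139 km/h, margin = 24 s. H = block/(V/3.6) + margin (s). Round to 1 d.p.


V = 139 / 3.6 = 38.6111 m/s
Block traversal time = 1092 / 38.6111 = 28.282 s
Headway = 28.282 + 24
Headway = 52.3 s

52.3


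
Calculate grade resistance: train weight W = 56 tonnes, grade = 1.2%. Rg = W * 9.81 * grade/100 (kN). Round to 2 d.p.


Rg = W * 9.81 * grade / 100
Rg = 56 * 9.81 * 1.2 / 100
Rg = 549.36 * 0.012
Rg = 6.59 kN

6.59


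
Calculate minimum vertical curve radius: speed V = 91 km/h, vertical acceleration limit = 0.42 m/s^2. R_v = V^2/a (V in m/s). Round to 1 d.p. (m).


Convert speed: V = 91 / 3.6 = 25.2778 m/s
V^2 = 638.966 m^2/s^2
R_v = 638.966 / 0.42
R_v = 1521.3 m

1521.3


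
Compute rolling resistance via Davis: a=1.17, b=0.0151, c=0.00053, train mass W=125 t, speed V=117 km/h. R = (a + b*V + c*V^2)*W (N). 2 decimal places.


b*V = 0.0151 * 117 = 1.7667
c*V^2 = 0.00053 * 13689 = 7.25517
R_per_t = 1.17 + 1.7667 + 7.25517 = 10.19187 N/t
R_total = 10.19187 * 125 = 1273.98 N

1273.98


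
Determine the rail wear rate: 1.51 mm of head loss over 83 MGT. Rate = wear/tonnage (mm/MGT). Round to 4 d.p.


Wear rate = total wear / cumulative tonnage
Rate = 1.51 / 83
Rate = 0.0182 mm/MGT

0.0182


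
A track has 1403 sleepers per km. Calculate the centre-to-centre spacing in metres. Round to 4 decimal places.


Spacing = 1000 m / number of sleepers
Spacing = 1000 / 1403
Spacing = 0.7128 m

0.7128


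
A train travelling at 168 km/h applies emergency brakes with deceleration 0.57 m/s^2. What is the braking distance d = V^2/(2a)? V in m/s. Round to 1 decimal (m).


Convert speed: V = 168 / 3.6 = 46.6667 m/s
V^2 = 2177.7778
d = 2177.7778 / (2 * 0.57)
d = 2177.7778 / 1.14
d = 1910.3 m

1910.3


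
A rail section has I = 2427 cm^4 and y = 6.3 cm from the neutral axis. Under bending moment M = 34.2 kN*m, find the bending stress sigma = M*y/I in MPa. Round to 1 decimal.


Convert units:
M = 34.2 kN*m = 34200000 N*mm
y = 6.3 cm = 63 mm
I = 2427 cm^4 = 24270000 mm^4
sigma = 34200000 * 63 / 24270000
sigma = 88.8 MPa

88.8


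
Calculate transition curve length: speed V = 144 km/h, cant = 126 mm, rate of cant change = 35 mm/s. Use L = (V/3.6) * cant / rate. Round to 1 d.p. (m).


Convert speed: V = 144 / 3.6 = 40.0 m/s
L = 40.0 * 126 / 35
L = 5040.0 / 35
L = 144.0 m

144.0


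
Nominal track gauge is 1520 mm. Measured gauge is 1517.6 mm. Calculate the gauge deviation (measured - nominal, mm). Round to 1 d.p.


Deviation = measured - nominal
Deviation = 1517.6 - 1520
Deviation = -2.4 mm

-2.4


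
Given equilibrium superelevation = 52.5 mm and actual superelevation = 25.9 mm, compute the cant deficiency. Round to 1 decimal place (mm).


Cant deficiency = equilibrium cant - actual cant
CD = 52.5 - 25.9
CD = 26.6 mm

26.6


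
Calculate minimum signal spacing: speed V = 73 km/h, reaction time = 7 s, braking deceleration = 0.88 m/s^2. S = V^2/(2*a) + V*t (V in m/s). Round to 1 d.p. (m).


V = 73 / 3.6 = 20.2778 m/s
Braking distance = 20.2778^2 / (2*0.88) = 233.6297 m
Sighting distance = 20.2778 * 7 = 141.9444 m
S = 233.6297 + 141.9444 = 375.6 m

375.6


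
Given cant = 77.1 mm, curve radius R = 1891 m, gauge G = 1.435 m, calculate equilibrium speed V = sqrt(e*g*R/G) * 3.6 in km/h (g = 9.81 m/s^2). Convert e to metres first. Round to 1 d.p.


Convert cant: e = 77.1 mm = 0.0771 m
V_ms = sqrt(0.0771 * 9.81 * 1891 / 1.435)
V_ms = sqrt(996.696684) = 31.5705 m/s
V = 31.5705 * 3.6 = 113.7 km/h

113.7


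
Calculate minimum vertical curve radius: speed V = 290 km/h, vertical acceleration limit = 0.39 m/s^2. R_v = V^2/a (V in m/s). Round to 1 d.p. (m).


Convert speed: V = 290 / 3.6 = 80.5556 m/s
V^2 = 6489.1975 m^2/s^2
R_v = 6489.1975 / 0.39
R_v = 16639.0 m

16639.0


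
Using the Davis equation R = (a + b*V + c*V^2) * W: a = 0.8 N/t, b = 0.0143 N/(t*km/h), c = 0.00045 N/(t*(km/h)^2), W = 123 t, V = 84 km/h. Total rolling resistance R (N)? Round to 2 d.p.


b*V = 0.0143 * 84 = 1.2012
c*V^2 = 0.00045 * 7056 = 3.1752
R_per_t = 0.8 + 1.2012 + 3.1752 = 5.1764 N/t
R_total = 5.1764 * 123 = 636.70 N

636.70


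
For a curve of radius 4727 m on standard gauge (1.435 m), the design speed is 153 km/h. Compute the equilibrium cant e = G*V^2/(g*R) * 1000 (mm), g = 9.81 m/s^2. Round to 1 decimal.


Convert speed: V = 153 / 3.6 = 42.5 m/s
Apply formula: e = 1.435 * 42.5^2 / (9.81 * 4727)
e = 1.435 * 1806.25 / 46371.87
e = 0.055895 m = 55.9 mm

55.9


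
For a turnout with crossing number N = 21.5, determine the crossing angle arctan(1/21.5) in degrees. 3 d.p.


1/N = 1/21.5 = 0.046512
angle = arctan(0.046512) = 0.046478 rad
angle = 0.046478 * 180/pi = 2.663 degrees

2.663


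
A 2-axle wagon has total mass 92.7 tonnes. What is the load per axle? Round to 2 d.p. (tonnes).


Load per axle = total weight / number of axles
Load = 92.7 / 2
Load = 46.35 tonnes

46.35


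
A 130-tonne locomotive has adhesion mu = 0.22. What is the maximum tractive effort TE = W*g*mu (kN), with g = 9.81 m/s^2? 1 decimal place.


TE_max = W * g * mu
TE_max = 130 * 9.81 * 0.22
TE_max = 1275.3 * 0.22
TE_max = 280.6 kN

280.6


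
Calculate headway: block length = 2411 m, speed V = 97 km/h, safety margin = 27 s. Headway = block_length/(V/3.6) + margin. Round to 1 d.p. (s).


V = 97 / 3.6 = 26.9444 m/s
Block traversal time = 2411 / 26.9444 = 89.4804 s
Headway = 89.4804 + 27
Headway = 116.5 s

116.5


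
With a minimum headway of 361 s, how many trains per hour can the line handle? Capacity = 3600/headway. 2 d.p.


Capacity = 3600 / headway
Capacity = 3600 / 361
Capacity = 9.97 trains/hour

9.97


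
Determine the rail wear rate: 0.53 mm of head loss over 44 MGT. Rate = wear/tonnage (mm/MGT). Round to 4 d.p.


Wear rate = total wear / cumulative tonnage
Rate = 0.53 / 44
Rate = 0.0120 mm/MGT

0.0120


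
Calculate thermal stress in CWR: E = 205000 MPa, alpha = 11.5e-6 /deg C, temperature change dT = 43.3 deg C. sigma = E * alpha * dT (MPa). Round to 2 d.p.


sigma = E * alpha * dT
sigma = 205000 * 11.5e-6 * 43.3
sigma = 2.3575 * 43.3
sigma = 102.08 MPa

102.08


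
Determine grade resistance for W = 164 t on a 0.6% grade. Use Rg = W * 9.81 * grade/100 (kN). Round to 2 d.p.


Rg = W * 9.81 * grade / 100
Rg = 164 * 9.81 * 0.6 / 100
Rg = 1608.84 * 0.006
Rg = 9.65 kN

9.65


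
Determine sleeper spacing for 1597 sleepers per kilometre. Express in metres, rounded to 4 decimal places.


Spacing = 1000 m / number of sleepers
Spacing = 1000 / 1597
Spacing = 0.6262 m

0.6262


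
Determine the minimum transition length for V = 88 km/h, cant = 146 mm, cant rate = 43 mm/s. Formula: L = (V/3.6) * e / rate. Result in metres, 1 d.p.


Convert speed: V = 88 / 3.6 = 24.4444 m/s
L = 24.4444 * 146 / 43
L = 3568.8889 / 43
L = 83.0 m

83.0


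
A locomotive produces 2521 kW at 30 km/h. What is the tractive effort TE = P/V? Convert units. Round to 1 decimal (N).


Convert: P = 2521 kW = 2521000 W
V = 30 / 3.6 = 8.3333 m/s
TE = 2521000 / 8.3333
TE = 302520.0 N

302520.0


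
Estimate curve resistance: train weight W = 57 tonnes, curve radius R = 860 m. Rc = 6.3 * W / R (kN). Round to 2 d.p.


Rc = 6.3 * W / R
Rc = 6.3 * 57 / 860
Rc = 359.1 / 860
Rc = 0.42 kN

0.42


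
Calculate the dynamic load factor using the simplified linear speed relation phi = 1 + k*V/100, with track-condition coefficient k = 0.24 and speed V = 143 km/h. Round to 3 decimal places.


phi = 1 + k * V / 100
phi = 1 + 0.24 * 143 / 100
phi = 1 + 0.3432
phi = 1.343

1.343


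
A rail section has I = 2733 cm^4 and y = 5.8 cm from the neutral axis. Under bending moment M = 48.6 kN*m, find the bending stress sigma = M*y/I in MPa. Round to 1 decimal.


Convert units:
M = 48.6 kN*m = 48600000 N*mm
y = 5.8 cm = 58 mm
I = 2733 cm^4 = 27330000 mm^4
sigma = 48600000 * 58 / 27330000
sigma = 103.1 MPa

103.1


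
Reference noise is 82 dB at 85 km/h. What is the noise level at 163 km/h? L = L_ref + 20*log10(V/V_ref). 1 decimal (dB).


V/V_ref = 163 / 85 = 1.917647
log10(1.917647) = 0.282769
20 * 0.282769 = 5.6554
L = 82 + 5.6554 = 87.7 dB

87.7


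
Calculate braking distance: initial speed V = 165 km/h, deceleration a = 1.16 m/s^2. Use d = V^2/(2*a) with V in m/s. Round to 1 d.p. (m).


Convert speed: V = 165 / 3.6 = 45.8333 m/s
V^2 = 2100.6944
d = 2100.6944 / (2 * 1.16)
d = 2100.6944 / 2.32
d = 905.5 m

905.5


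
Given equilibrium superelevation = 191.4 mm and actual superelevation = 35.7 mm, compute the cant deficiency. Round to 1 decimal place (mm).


Cant deficiency = equilibrium cant - actual cant
CD = 191.4 - 35.7
CD = 155.7 mm

155.7


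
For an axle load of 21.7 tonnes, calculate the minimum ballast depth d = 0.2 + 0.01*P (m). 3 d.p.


d = 0.2 + 0.01 * 21.7
d = 0.2 + 0.217
d = 0.417 m

0.417


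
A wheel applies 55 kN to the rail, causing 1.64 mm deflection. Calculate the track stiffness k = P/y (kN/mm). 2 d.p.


Track stiffness k = P / y
k = 55 / 1.64
k = 33.54 kN/mm

33.54


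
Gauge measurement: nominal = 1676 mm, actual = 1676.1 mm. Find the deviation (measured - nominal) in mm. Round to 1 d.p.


Deviation = measured - nominal
Deviation = 1676.1 - 1676
Deviation = 0.1 mm

0.1


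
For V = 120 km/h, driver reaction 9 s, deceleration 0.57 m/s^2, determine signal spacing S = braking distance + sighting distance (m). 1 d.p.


V = 120 / 3.6 = 33.3333 m/s
Braking distance = 33.3333^2 / (2*0.57) = 974.6589 m
Sighting distance = 33.3333 * 9 = 300.0 m
S = 974.6589 + 300.0 = 1274.7 m

1274.7
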